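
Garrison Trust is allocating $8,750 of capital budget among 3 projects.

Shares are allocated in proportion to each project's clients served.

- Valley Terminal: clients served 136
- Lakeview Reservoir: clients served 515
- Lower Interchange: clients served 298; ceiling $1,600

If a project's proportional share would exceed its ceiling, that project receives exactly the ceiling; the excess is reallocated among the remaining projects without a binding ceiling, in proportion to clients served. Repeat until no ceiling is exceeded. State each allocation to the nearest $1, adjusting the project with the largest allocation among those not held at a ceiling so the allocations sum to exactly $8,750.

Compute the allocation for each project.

Sum of clients served: 949.
Pro-rata shares before constraints: Valley Terminal 1,253.95; Lakeview Reservoir 4,748.42; Lower Interchange 2,747.63.
Cap binds for Lower Interchange ($1,600); residual $7,150 reallocated over remaining clients served 651.
Redistributed shares: Valley Terminal 1,493.70 → $1,494; Lakeview Reservoir 5,656.30 → $5,656.

Valley Terminal: $1,494; Lakeview Reservoir: $5,656; Lower Interchange: $1,600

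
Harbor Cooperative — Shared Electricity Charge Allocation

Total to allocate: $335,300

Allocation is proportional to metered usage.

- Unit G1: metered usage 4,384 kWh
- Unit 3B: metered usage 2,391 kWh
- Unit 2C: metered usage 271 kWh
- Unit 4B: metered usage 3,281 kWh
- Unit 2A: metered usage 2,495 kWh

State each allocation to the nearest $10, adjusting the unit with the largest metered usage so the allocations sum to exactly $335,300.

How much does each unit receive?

Unit G1: $114,630; Unit 3B: $62,530; Unit 2C: $7,090; Unit 4B: $85,800; Unit 2A: $65,250

Total metered usage = 12,822.
Pro-rata amounts: Unit G1 4,384/12,822 × $335,300 = 114,643.21; Unit 3B 2,391/12,822 × $335,300 = 62,525.53; Unit 2C 271/12,822 × $335,300 = 7,086.75; Unit 4B 3,281/12,822 × $335,300 = 85,799.35; Unit 2A 2,495/12,822 × $335,300 = 65,245.16.
After rounding ($10): Unit G1 $114,640; Unit 3B $62,530; Unit 2C $7,090; Unit 4B $85,800; Unit 2A $65,250. Sum = $335,310.
Difference $335,300 − $335,310 = −$10 applied to largest metered usage (Unit G1): Unit G1 becomes $114,630.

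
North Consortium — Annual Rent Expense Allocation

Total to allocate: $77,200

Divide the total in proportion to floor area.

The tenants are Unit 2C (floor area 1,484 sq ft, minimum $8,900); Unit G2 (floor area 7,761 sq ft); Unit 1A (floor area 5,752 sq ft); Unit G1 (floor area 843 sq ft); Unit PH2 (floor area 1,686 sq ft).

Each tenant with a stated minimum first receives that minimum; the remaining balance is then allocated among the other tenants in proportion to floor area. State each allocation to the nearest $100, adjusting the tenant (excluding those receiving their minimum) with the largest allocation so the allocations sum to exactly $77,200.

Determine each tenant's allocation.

Minimums first: Unit 2C $8,900. Remaining pool $68,300.
Remaining pool split over remaining floor area 16,042: Unit G2 33,043.03 → $33,000; Unit 1A 24,489.56 → $24,500; Unit G1 3,589.13 → $3,600; Unit PH2 7,178.27 → $7,200.

Unit 2C: $8,900 · Unit G2: $33,000 · Unit 1A: $24,500 · Unit G1: $3,600 · Unit PH2: $7,200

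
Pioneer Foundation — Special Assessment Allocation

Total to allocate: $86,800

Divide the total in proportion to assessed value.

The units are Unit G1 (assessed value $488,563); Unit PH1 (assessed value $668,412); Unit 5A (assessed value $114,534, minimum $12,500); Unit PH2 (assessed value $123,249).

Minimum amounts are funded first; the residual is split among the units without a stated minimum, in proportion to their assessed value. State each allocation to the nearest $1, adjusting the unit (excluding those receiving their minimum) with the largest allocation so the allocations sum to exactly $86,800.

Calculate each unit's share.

Fund the minimums — Unit 5A $12,500. Remaining pool $74,300.
Remaining pool split over remaining assessed value 1,280,224: Unit G1 28,354.59 → $28,355; Unit PH1 38,792.44 → $38,792; Unit PH2 7,152.97 → $7,153.

Unit G1: $28,355 | Unit PH1: $38,792 | Unit 5A: $12,500 | Unit PH2: $7,153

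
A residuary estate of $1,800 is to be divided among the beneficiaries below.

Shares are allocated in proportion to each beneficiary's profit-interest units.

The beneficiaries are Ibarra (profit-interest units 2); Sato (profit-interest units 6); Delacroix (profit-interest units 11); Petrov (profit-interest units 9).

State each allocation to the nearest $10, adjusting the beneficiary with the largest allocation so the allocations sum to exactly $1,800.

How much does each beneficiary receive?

Ibarra: $130 · Sato: $390 · Delacroix: $700 · Petrov: $580

Total profit-interest units = 28.
Proportional shares: Ibarra 2/28 × $1,800 = 128.57; Sato 6/28 × $1,800 = 385.71; Delacroix 11/28 × $1,800 = 707.14; Petrov 9/28 × $1,800 = 578.57.
At nearest $10: Ibarra $130; Sato $390; Delacroix $710; Petrov $580. Sum = $1,810.
Difference $1,800 − $1,810 = −$10 applied to largest allocation (Delacroix): Delacroix becomes $700.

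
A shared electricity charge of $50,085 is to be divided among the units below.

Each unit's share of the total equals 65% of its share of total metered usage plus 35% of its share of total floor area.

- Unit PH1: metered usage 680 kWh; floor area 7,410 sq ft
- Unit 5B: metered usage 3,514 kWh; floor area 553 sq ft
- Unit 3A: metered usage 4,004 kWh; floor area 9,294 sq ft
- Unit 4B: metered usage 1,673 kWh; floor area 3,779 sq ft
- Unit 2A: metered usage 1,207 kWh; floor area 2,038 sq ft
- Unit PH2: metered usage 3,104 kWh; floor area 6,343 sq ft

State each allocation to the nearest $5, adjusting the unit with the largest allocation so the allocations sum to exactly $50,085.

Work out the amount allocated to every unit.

Unit PH1: $5,975; Unit 5B: $8,395; Unit 3A: $14,735; Unit 4B: $6,090; Unit 2A: $3,985; Unit PH2: $10,905

Metered usage total 14,182; floor area total 29,417.
Composite weights (65% metered usage + 35% floor area): Unit PH1 0.1193; Unit 5B 0.1676; Unit 3A 0.2941; Unit 4B 0.1216; Unit 2A 0.0796; Unit PH2 0.2177.
Proportional shares: Unit PH1 5,976.62; Unit 5B 8,396.04; Unit 3A 14,729.66; Unit 4B 6,092.35; Unit 2A 3,985.16; Unit PH2 10,905.16.
Rounded to nearest $5: Unit PH1 $5,975; Unit 5B $8,395; Unit 3A $14,730; Unit 4B $6,090; Unit 2A $3,985; Unit PH2 $10,905. Sum = $50,080.
Difference $50,085 − $50,080 = +$5 applied to largest allocation (Unit 3A): Unit 3A becomes $14,735.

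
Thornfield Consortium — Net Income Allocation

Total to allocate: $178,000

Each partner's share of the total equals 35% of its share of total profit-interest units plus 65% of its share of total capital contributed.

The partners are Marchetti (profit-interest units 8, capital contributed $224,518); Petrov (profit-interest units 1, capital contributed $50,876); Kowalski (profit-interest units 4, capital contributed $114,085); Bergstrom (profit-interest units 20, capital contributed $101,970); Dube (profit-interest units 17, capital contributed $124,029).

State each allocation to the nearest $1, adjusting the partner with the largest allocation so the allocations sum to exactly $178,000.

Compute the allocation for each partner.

Marchetti: $52,174 · Petrov: $10,810 · Kowalski: $26,430 · Bergstrom: $44,089 · Dube: $44,497

Profit-interest units total 50; capital contributed total 615,478.
Composite weights (35% profit-interest units + 65% capital contributed): Marchetti 0.2931; Petrov 0.0607; Kowalski 0.1485; Bergstrom 0.2477; Dube 0.2500.
Proportional shares: Marchetti 52,173.79; Petrov 10,809.87; Kowalski 26,430.15; Bergstrom 44,088.73; Dube 44,497.46.
After rounding ($1): Marchetti $52,174; Petrov $10,810; Kowalski $26,430; Bergstrom $44,089; Dube $44,497. Sum = $178,000.
Sum already equals the total — no adjustment.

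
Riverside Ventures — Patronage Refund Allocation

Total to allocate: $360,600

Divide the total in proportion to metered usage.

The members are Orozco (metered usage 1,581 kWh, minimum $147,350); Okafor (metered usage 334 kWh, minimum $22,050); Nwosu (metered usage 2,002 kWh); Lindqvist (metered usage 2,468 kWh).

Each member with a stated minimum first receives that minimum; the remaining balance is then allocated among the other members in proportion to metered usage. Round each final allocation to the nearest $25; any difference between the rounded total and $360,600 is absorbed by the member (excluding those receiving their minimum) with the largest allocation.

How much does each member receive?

Orozco: $147,350 · Okafor: $22,050 · Nwosu: $85,625 · Lindqvist: $105,575

Fund the minimums — Orozco $147,350; Okafor $22,050. Residual $191,200.
Residual split over remaining metered usage 4,470: Nwosu 85,633.65 → $85,625; Lindqvist 105,566.35 → $105,575.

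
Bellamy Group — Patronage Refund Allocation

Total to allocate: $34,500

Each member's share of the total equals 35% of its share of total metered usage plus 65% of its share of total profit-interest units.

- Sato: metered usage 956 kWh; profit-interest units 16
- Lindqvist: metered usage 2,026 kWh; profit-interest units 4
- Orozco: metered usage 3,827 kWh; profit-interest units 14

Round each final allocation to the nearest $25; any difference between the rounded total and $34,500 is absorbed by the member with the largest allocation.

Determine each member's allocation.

Metered usage total 6,809; profit-interest units total 34.
Blended shares (35% metered usage + 65% profit-interest units): Sato 0.3550; Lindqvist 0.1806; Orozco 0.4644.
Raw shares: Sato 12,248.30; Lindqvist 6,231.12; Orozco 16,020.58.
Rounded to nearest $25: Sato $12,250; Lindqvist $6,225; Orozco $16,025. Sum = $34,500.
Rounded total matches; no reconciliation needed.

Sato: $12,250; Lindqvist: $6,225; Orozco: $16,025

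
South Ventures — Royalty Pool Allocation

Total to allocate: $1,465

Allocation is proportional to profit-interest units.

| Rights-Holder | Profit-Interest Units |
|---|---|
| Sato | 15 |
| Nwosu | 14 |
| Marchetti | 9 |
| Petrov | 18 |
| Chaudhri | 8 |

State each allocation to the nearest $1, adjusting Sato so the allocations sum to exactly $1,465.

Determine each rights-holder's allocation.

Total profit-interest units = 64.
Proportional shares: Sato 15/64 × $1,465 = 343.36; Nwosu 14/64 × $1,465 = 320.47; Marchetti 9/64 × $1,465 = 206.02; Petrov 18/64 × $1,465 = 412.03; Chaudhri 8/64 × $1,465 = 183.12.
After rounding ($1): Sato $343; Nwosu $320; Marchetti $206; Petrov $412; Chaudhri $183. Sum = $1,464.
Difference $1,465 − $1,464 = +$1 applied to Sato: Sato becomes $344.

Sato: $344; Nwosu: $320; Marchetti: $206; Petrov: $412; Chaudhri: $183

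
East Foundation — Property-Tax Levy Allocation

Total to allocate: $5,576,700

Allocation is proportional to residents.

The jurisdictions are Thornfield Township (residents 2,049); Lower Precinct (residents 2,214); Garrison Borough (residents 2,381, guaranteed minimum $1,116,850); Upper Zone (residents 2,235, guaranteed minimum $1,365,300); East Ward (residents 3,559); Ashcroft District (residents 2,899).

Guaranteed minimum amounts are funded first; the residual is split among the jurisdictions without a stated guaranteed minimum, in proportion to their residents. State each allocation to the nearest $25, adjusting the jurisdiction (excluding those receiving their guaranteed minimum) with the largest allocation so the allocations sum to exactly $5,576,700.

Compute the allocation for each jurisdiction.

Guaranteed amounts: Garrison Borough $1,116,850; Upper Zone $1,365,300. Balance $3,094,550.
Balance split over remaining residents 10,721: Thornfield Township 591,431.11 → $591,425; Lower Precinct 639,057.34 → $639,050; East Ward 1,027,283.22 → $1,027,275; Ashcroft District 836,778.33 → $836,775.
Rounding difference +$25 applied to East Ward → $1,027,300.

Thornfield Township: $591,425 | Lower Precinct: $639,050 | Garrison Borough: $1,116,850 | Upper Zone: $1,365,300 | East Ward: $1,027,300 | Ashcroft District: $836,775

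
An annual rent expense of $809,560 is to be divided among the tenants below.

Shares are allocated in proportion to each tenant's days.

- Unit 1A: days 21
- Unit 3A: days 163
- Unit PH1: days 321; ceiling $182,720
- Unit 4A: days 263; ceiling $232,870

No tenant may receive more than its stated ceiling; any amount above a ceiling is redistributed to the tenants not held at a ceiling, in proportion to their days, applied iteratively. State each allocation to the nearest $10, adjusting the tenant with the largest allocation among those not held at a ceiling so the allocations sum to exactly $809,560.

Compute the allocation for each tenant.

Unit 1A: $44,960 | Unit 3A: $349,010 | Unit PH1: $182,720 | Unit 4A: $232,870

Combined days = 768.
Pro-rata shares before constraints: Unit 1A 22,136.41; Unit 3A 171,820.68; Unit PH1 338,370.78; Unit 4A 277,232.14.
Held at cap: Unit PH1 ($182,720), Unit 4A ($232,870); remaining pool $393,970 reallocated over remaining days 184.
Remaining shares: Unit 1A 44,963.97 → $44,960; Unit 3A 349,006.03 → $349,010.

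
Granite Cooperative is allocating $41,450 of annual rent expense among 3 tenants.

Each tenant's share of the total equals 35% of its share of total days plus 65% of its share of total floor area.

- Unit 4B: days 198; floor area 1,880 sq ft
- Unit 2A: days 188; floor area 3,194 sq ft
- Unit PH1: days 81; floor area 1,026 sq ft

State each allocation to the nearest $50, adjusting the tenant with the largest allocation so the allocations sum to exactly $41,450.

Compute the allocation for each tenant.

Unit 4B: $14,450 | Unit 2A: $19,950 | Unit PH1: $7,050

Days total 467; floor area total 6,100.
Composite weights (35% days + 65% floor area): Unit 4B 0.3487; Unit 2A 0.4812; Unit PH1 0.1700.
Raw shares: Unit 4B 14,454.52; Unit 2A 19,947.55; Unit PH1 7,047.93.
At nearest $50: Unit 4B $14,450; Unit 2A $19,950; Unit PH1 $7,050. Sum = $41,450.
No rounding difference to absorb.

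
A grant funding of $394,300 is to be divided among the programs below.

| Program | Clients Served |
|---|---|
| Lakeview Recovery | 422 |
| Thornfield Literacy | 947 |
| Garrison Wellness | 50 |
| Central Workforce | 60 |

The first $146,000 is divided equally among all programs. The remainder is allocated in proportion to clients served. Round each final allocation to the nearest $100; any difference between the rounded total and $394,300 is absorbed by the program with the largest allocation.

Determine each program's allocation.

Lakeview Recovery: $107,300 | Thornfield Literacy: $195,500 | Garrison Wellness: $44,900 | Central Workforce: $46,600

$146,000 shared equally gives $36,500 per program.
Remainder $248,300 by clients served (total 1,479): Lakeview Recovery 70,846.92 → $70,800; Thornfield Literacy 158,985.87 → $159,000; Garrison Wellness 8,394.19 → $8,400; Central Workforce 10,073.02 → $10,100.
Totals: Lakeview Recovery $36,500 + $70,800 = $107,300; Thornfield Literacy $36,500 + $159,000 = $195,500; Garrison Wellness $36,500 + $8,400 = $44,900; Central Workforce $36,500 + $10,100 = $46,600.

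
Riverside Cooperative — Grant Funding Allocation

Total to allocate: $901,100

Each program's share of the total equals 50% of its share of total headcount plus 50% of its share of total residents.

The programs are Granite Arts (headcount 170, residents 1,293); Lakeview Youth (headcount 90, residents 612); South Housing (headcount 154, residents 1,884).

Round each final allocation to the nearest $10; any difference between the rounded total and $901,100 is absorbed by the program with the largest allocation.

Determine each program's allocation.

Headcount total 414; residents total 3,789.
Combined weights (50% headcount + 50% residents): Granite Arts 0.3759; Lakeview Youth 0.1895; South Housing 0.4346.
Pro-rata amounts: Granite Arts 338,759.09; Lakeview Youth 170,718.57; South Housing 391,622.34.
At nearest $10: Granite Arts $338,760; Lakeview Youth $170,720; South Housing $391,620. Sum = $901,100.
Rounded total matches; no reconciliation needed.

Granite Arts: $338,760 · Lakeview Youth: $170,720 · South Housing: $391,620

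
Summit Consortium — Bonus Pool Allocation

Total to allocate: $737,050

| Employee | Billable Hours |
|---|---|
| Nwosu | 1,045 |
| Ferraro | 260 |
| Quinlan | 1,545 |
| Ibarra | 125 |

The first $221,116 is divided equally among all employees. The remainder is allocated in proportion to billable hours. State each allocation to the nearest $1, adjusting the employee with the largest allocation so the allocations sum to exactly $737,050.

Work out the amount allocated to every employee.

First tranche $221,116 split equally: $55,279 each.
Remainder $515,934 by billable hours (total 2,975): Nwosu 181,227.24 → $181,227; Ferraro 45,090.03 → $45,090; Quinlan 267,938.83 → $267,939; Ibarra 21,677.90 → $21,678.
Totals: Nwosu $55,279 + $181,227 = $236,506; Ferraro $55,279 + $45,090 = $100,369; Quinlan $55,279 + $267,939 = $323,218; Ibarra $55,279 + $21,678 = $76,957.

Nwosu: $236,506; Ferraro: $100,369; Quinlan: $323,218; Ibarra: $76,957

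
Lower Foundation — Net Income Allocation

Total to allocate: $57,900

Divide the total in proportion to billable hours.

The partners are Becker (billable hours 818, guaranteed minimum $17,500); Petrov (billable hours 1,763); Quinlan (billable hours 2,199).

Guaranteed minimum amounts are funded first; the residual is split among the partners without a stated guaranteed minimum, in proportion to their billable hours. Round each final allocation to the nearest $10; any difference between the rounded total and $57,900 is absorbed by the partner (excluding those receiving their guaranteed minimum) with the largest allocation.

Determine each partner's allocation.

Becker: $17,500; Petrov: $17,980; Quinlan: $22,420

Guaranteed amounts: Becker $17,500. Residual $40,400.
Residual split over remaining billable hours 3,962: Petrov 17,977.08 → $17,980; Quinlan 22,422.92 → $22,420.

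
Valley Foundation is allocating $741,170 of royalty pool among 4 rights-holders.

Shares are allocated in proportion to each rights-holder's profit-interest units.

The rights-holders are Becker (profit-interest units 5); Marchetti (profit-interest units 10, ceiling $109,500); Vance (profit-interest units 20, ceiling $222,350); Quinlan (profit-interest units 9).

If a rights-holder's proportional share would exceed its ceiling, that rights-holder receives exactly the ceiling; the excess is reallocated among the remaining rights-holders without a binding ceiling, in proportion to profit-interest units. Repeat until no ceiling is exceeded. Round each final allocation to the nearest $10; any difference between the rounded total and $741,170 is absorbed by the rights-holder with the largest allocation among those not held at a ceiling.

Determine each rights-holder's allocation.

Profit-interest units total: 44.
Unconstrained shares: Becker 84,223.86; Marchetti 168,447.73; Vance 336,895.45; Quinlan 151,602.95.
Cap binds for Marchetti ($109,500), Vance ($222,350); remaining pool $409,320 reallocated over remaining profit-interest units 14.
Redistributed shares: Becker 146,185.71 → $146,190; Quinlan 263,134.29 → $263,130.

Becker: $146,190 | Marchetti: $109,500 | Vance: $222,350 | Quinlan: $263,130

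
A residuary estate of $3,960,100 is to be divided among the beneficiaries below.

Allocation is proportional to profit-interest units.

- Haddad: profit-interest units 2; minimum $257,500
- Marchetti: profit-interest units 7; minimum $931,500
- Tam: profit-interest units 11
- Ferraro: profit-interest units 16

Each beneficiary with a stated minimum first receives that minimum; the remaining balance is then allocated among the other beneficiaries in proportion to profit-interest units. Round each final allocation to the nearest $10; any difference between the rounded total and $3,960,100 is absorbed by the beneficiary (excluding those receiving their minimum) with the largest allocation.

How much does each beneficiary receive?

Haddad: $257,500; Marchetti: $931,500; Tam: $1,128,970; Ferraro: $1,642,130

Fund the minimums — Haddad $257,500; Marchetti $931,500. Residual $2,771,100.
Residual split over remaining profit-interest units 27: Tam 1,128,966.67 → $1,128,970; Ferraro 1,642,133.33 → $1,642,130.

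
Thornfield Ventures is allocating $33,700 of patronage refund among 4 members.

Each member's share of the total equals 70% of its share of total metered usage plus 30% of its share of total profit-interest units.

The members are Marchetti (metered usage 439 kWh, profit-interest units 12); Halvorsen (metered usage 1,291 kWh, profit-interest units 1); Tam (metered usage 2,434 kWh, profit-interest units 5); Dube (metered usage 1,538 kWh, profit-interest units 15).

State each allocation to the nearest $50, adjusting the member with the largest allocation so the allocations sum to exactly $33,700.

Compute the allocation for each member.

Metered usage total 5,702; profit-interest units total 33.
Composite weights (70% metered usage + 30% profit-interest units): Marchetti 0.1630; Halvorsen 0.1676; Tam 0.3443; Dube 0.3252.
Unrounded shares: Marchetti 5,492.57; Halvorsen 5,647.42; Tam 11,601.63; Dube 10,958.38.
Rounded to nearest $50: Marchetti $5,500; Halvorsen $5,650; Tam $11,600; Dube $10,950. Sum = $33,700.
Rounded total matches; no reconciliation needed.

Marchetti: $5,500 | Halvorsen: $5,650 | Tam: $11,600 | Dube: $10,950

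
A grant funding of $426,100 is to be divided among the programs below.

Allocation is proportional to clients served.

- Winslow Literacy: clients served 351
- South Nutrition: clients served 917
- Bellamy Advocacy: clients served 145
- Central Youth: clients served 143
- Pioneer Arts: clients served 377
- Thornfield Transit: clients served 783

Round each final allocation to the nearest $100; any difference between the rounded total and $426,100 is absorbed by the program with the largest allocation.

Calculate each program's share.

Combined clients served = 2,716.
Unrounded shares: Winslow Literacy 351/2,716 × $426,100 = 55,066.68; South Nutrition 917/2,716 × $426,100 = 143,863.66; Bellamy Advocacy 145/2,716 × $426,100 = 22,748.34; Central Youth 143/2,716 × $426,100 = 22,434.57; Pioneer Arts 377/2,716 × $426,100 = 59,145.69; Thornfield Transit 783/2,716 × $426,100 = 122,841.05.
Rounded to nearest $100: Winslow Literacy $55,100; South Nutrition $143,900; Bellamy Advocacy $22,700; Central Youth $22,400; Pioneer Arts $59,100; Thornfield Transit $122,800. Sum = $426,000.
Difference $426,100 − $426,000 = +$100 applied to largest allocation (South Nutrition): South Nutrition becomes $144,000.

Winslow Literacy: $55,100; South Nutrition: $144,000; Bellamy Advocacy: $22,700; Central Youth: $22,400; Pioneer Arts: $59,100; Thornfield Transit: $122,800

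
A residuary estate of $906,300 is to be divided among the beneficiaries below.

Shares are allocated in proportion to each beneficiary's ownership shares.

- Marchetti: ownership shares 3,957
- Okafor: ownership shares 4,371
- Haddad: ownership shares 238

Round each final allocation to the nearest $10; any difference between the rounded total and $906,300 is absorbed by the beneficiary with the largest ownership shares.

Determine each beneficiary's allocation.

Marchetti: $418,660 | Okafor: $462,460 | Haddad: $25,180

Total ownership shares = 3,957 + 4,371 + 238 = 8,566.
Proportional shares: Marchetti 418,658.55; Okafor 462,460.58; Haddad 25,180.88.
Rounded to nearest $10: Marchetti $418,660; Okafor $462,460; Haddad $25,180. Sum = $906,300.
Rounded total matches; no reconciliation needed.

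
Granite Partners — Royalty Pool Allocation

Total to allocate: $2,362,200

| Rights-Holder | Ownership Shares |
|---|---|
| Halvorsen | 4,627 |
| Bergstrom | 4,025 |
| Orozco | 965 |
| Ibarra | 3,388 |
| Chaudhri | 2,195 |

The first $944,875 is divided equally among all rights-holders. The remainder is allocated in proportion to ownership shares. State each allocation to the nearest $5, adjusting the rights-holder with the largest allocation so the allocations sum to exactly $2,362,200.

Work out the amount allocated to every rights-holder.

Halvorsen: $620,420 | Bergstrom: $564,285 | Orozco: $278,955 | Ibarra: $504,890 | Chaudhri: $393,650

First tranche $944,875 split equally: $188,975 each.
Remainder $1,417,325 by ownership shares (total 15,200): Halvorsen 431,444.92 → $431,445; Bergstrom 375,311.39 → $375,310; Orozco 89,981.49 → $89,980; Ibarra 315,914.28 → $315,915; Chaudhri 204,672.92 → $204,675.
Totals: Halvorsen $188,975 + $431,445 = $620,420; Bergstrom $188,975 + $375,310 = $564,285; Orozco $188,975 + $89,980 = $278,955; Ibarra $188,975 + $315,915 = $504,890; Chaudhri $188,975 + $204,675 = $393,650.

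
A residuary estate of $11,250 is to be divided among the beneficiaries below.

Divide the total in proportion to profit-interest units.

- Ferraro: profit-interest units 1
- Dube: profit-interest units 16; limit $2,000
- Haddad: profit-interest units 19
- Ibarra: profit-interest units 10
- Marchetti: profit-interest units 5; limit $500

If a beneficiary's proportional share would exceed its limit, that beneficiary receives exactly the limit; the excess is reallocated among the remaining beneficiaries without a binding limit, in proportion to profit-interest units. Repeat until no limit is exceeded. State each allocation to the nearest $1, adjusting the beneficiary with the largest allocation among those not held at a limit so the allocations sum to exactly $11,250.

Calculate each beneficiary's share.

Combined profit-interest units = 51.
Unconstrained shares: Ferraro 220.59; Dube 3,529.41; Haddad 4,191.18; Ibarra 2,205.88; Marchetti 1,102.94.
Cap binds for Dube ($2,000), Marchetti ($500); remaining pool $8,750 reallocated over remaining profit-interest units 30.
Redistributed shares: Ferraro 291.67 → $292; Haddad 5,541.67 → $5,542; Ibarra 2,916.67 → $2,917.
Rounding difference −$1 applied to Haddad → $5,541.

Ferraro: $292 | Dube: $2,000 | Haddad: $5,541 | Ibarra: $2,917 | Marchetti: $500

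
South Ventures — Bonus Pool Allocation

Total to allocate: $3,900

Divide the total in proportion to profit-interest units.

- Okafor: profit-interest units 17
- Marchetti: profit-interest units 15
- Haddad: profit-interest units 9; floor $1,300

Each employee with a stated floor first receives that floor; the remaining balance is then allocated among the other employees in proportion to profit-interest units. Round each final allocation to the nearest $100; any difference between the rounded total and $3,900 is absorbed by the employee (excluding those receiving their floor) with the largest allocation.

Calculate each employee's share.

Okafor: $1,400 · Marchetti: $1,200 · Haddad: $1,300

Fund the minimums — Haddad $1,300. Remaining pool $2,600.
Remaining pool split over remaining profit-interest units 32: Okafor 1,381.25 → $1,400; Marchetti 1,218.75 → $1,200.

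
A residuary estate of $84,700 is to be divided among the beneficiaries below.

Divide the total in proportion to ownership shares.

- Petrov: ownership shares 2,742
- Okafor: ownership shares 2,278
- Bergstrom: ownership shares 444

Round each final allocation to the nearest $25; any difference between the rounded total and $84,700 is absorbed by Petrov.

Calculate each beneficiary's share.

Sum of ownership shares: 5,464.
Proportional shares: Petrov 2,742/5,464 × $84,700 = 42,505.01; Okafor 2,278/5,464 × $84,700 = 35,312.34; Bergstrom 444/5,464 × $84,700 = 6,882.65.
Rounded to nearest $25: Petrov $42,500; Okafor $35,300; Bergstrom $6,875. Sum = $84,675.
Difference $84,700 − $84,675 = +$25 applied to Petrov: Petrov becomes $42,525.

Petrov: $42,525 | Okafor: $35,300 | Bergstrom: $6,875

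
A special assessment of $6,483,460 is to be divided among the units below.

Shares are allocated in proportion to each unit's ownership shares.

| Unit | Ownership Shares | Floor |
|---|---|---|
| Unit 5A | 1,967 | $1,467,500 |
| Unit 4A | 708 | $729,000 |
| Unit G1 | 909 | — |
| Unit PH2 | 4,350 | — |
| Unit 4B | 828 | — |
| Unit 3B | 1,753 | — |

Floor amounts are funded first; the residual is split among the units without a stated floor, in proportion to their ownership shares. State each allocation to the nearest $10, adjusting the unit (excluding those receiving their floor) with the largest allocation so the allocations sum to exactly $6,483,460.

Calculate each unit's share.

Unit 5A: $1,467,500 | Unit 4A: $729,000 | Unit G1: $497,050 | Unit PH2: $2,378,600 | Unit 4B: $452,760 | Unit 3B: $958,550

Guaranteed amounts: Unit 5A $1,467,500; Unit 4A $729,000. Remaining pool $4,286,960.
Remaining pool split over remaining ownership shares 7,840: Unit G1 497,046.77 → $497,050; Unit PH2 2,378,606.63 → $2,378,610; Unit 4B 452,755.47 → $452,760; Unit 3B 958,551.13 → $958,550.
Rounding difference −$10 applied to Unit PH2 → $2,378,600.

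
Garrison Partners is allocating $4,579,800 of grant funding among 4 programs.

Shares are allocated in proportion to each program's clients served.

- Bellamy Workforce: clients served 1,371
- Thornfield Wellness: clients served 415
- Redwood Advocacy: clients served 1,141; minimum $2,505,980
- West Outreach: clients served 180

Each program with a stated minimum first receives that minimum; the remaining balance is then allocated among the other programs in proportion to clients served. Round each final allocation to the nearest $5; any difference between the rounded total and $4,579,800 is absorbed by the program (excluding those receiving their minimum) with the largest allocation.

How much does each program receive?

Guaranteed amounts: Redwood Advocacy $2,505,980. Balance $2,073,820.
Balance split over remaining clients served 1,966: Bellamy Workforce 1,446,188.82 → $1,446,190; Thornfield Wellness 437,759.56 → $437,760; West Outreach 189,871.62 → $189,870.

Bellamy Workforce: $1,446,190; Thornfield Wellness: $437,760; Redwood Advocacy: $2,505,980; West Outreach: $189,870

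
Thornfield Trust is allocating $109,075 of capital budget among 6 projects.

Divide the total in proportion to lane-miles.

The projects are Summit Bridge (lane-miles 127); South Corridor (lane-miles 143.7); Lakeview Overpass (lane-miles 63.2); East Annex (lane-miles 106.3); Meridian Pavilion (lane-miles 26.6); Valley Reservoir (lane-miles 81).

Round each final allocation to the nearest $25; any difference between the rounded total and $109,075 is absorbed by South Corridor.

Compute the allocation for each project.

Sum of lane-miles: 547.8.
Raw shares: Summit Bridge 127/547.8 × $109,075 = 25,287.56; South Corridor 143.7/547.8 × $109,075 = 28,612.77; Lakeview Overpass 63.2/547.8 × $109,075 = 12,584.05; East Annex 106.3/547.8 × $109,075 = 21,165.89; Meridian Pavilion 26.6/547.8 × $109,075 = 5,296.45; Valley Reservoir 81/547.8 × $109,075 = 16,128.29.
Rounded to nearest $25: Summit Bridge $25,300; South Corridor $28,625; Lakeview Overpass $12,575; East Annex $21,175; Meridian Pavilion $5,300; Valley Reservoir $16,125. Sum = $109,100.
Difference $109,075 − $109,100 = −$25 applied to South Corridor: South Corridor becomes $28,600.

Summit Bridge: $25,300; South Corridor: $28,600; Lakeview Overpass: $12,575; East Annex: $21,175; Meridian Pavilion: $5,300; Valley Reservoir: $16,125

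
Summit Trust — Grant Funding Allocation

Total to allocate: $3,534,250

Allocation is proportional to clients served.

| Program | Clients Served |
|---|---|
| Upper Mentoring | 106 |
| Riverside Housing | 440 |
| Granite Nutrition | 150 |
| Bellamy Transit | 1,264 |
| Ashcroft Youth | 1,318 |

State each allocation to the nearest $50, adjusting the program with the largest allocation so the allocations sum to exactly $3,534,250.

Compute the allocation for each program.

Upper Mentoring: $114,300 | Riverside Housing: $474,400 | Granite Nutrition: $161,750 | Bellamy Transit: $1,362,800 | Ashcroft Youth: $1,421,000

Sum of clients served: 3,278.
Raw shares: Upper Mentoring 106/3,278 × $3,534,250 = 114,286.30; Riverside Housing 440/3,278 × $3,534,250 = 474,395.97; Granite Nutrition 150/3,278 × $3,534,250 = 161,725.90; Bellamy Transit 1,264/3,278 × $3,534,250 = 1,362,810.25; Ashcroft Youth 1,318/3,278 × $3,534,250 = 1,421,031.57.
After rounding ($50): Upper Mentoring $114,300; Riverside Housing $474,400; Granite Nutrition $161,750; Bellamy Transit $1,362,800; Ashcroft Youth $1,421,050. Sum = $3,534,300.
Difference $3,534,250 − $3,534,300 = −$50 applied to largest allocation (Ashcroft Youth): Ashcroft Youth becomes $1,421,000.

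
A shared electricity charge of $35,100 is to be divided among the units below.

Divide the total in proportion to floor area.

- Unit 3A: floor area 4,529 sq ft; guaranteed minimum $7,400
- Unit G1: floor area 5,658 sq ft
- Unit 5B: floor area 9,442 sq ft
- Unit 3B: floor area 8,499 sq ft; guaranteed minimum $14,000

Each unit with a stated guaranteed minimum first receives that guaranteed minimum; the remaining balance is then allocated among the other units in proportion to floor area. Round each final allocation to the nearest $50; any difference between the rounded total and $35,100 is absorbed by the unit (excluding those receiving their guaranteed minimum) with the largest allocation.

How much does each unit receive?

Unit 3A: $7,400 | Unit G1: $5,150 | Unit 5B: $8,550 | Unit 3B: $14,000

Guaranteed amounts: Unit 3A $7,400; Unit 3B $14,000. Balance $13,700.
Balance split over remaining floor area 15,100: Unit G1 5,133.42 → $5,150; Unit 5B 8,566.58 → $8,550.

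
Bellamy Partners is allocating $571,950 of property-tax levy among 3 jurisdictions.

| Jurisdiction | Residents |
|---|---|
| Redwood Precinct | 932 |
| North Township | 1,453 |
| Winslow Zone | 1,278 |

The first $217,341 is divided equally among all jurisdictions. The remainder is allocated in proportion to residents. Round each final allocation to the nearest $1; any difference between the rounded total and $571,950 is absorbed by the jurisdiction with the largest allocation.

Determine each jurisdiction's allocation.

$217,341 shared equally gives $72,447 per jurisdiction.
Remainder $354,609 by residents (total 3,663): Redwood Precinct 90,225.39 → $90,225; North Township 140,662.54 → $140,663; Winslow Zone 123,721.08 → $123,721.
Totals: Redwood Precinct $72,447 + $90,225 = $162,672; North Township $72,447 + $140,663 = $213,110; Winslow Zone $72,447 + $123,721 = $196,168.

Redwood Precinct: $162,672; North Township: $213,110; Winslow Zone: $196,168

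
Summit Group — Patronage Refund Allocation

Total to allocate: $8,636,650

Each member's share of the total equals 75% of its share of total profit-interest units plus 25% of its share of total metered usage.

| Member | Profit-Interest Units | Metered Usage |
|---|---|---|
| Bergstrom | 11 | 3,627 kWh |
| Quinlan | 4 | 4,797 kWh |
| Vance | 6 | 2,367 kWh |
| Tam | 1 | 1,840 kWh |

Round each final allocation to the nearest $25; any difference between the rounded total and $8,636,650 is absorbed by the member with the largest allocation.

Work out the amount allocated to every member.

Bergstrom: $3,858,750 · Quinlan: $1,997,725 · Vance: $2,171,200 · Tam: $608,975

Profit-interest units total 22; metered usage total 12,631.
Combined weights (75% profit-interest units + 25% metered usage): Bergstrom 0.4468; Quinlan 0.2313; Vance 0.2514; Tam 0.0705.
Unrounded shares: Bergstrom 3,858,748.69; Quinlan 1,997,731.53; Vance 2,171,206.11; Tam 608,963.67.
At nearest $25: Bergstrom $3,858,750; Quinlan $1,997,725; Vance $2,171,200; Tam $608,975. Sum = $8,636,650.
Rounded total matches; no reconciliation needed.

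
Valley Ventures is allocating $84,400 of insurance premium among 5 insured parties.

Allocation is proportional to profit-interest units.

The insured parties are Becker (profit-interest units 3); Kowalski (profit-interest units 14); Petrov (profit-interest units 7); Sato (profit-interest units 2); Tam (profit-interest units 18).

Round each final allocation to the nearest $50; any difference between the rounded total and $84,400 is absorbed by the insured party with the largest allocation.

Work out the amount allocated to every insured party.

Combined profit-interest units = 44.
Pro-rata amounts: Becker 3/44 × $84,400 = 5,754.55; Kowalski 14/44 × $84,400 = 26,854.55; Petrov 7/44 × $84,400 = 13,427.27; Sato 2/44 × $84,400 = 3,836.36; Tam 18/44 × $84,400 = 34,527.27.
After rounding ($50): Becker $5,750; Kowalski $26,850; Petrov $13,450; Sato $3,850; Tam $34,550. Sum = $84,450.
Difference $84,400 − $84,450 = −$50 applied to largest allocation (Tam): Tam becomes $34,500.

Becker: $5,750 | Kowalski: $26,850 | Petrov: $13,450 | Sato: $3,850 | Tam: $34,500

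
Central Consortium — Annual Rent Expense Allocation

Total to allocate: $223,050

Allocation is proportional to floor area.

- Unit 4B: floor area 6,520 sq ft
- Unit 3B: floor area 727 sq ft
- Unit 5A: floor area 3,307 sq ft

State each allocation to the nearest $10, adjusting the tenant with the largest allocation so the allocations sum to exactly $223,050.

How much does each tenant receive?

Total floor area = 10,554.
Pro-rata amounts: Unit 4B 6,520/10,554 × $223,050 = 137,794.77; Unit 3B 727/10,554 × $223,050 = 15,364.54; Unit 5A 3,307/10,554 × $223,050 = 69,890.69.
After rounding ($10): Unit 4B $137,790; Unit 3B $15,360; Unit 5A $69,890. Sum = $223,040.
Difference $223,050 − $223,040 = +$10 applied to largest allocation (Unit 4B): Unit 4B becomes $137,800.

Unit 4B: $137,800 | Unit 3B: $15,360 | Unit 5A: $69,890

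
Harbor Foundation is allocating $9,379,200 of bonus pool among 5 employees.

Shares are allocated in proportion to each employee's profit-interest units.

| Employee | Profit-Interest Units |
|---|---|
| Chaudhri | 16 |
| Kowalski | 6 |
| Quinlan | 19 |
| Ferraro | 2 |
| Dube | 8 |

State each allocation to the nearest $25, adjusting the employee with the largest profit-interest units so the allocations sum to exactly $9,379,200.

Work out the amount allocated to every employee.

Chaudhri: $2,942,500 | Kowalski: $1,103,425 | Quinlan: $3,494,225 | Ferraro: $367,800 | Dube: $1,471,250

Sum of profit-interest units: 51.
Proportional shares: Chaudhri 16/51 × $9,379,200 = 2,942,494.12; Kowalski 6/51 × $9,379,200 = 1,103,435.29; Quinlan 19/51 × $9,379,200 = 3,494,211.76; Ferraro 2/51 × $9,379,200 = 367,811.76; Dube 8/51 × $9,379,200 = 1,471,247.06.
After rounding ($25): Chaudhri $2,942,500; Kowalski $1,103,425; Quinlan $3,494,200; Ferraro $367,800; Dube $1,471,250. Sum = $9,379,175.
Difference $9,379,200 − $9,379,175 = +$25 applied to largest profit-interest units (Quinlan): Quinlan becomes $3,494,225.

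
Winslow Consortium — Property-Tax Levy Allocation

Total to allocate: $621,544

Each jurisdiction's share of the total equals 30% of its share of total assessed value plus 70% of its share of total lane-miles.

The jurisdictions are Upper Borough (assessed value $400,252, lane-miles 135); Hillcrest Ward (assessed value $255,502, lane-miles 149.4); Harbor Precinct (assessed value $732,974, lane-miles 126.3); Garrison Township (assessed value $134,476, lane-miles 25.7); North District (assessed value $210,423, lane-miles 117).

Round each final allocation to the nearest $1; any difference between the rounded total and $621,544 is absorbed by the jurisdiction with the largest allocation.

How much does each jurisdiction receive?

Upper Borough: $149,186 · Hillcrest Ward: $144,939 · Harbor Precinct: $178,133 · Garrison Township: $34,669 · North District: $114,617

Totals — assessed value 1,733,627, lane-miles 553.4.
Composite weights (30% assessed value + 70% lane-miles): Upper Borough 0.2400; Hillcrest Ward 0.2332; Harbor Precinct 0.2866; Garrison Township 0.0558; North District 0.1844.
Unrounded shares: Upper Borough 149,186.23; Hillcrest Ward 144,938.62; Harbor Precinct 178,132.80; Garrison Township 34,669.03; North District 114,617.32.
At nearest $1: Upper Borough $149,186; Hillcrest Ward $144,939; Harbor Precinct $178,133; Garrison Township $34,669; North District $114,617. Sum = $621,544.
Sum already equals the total — no adjustment.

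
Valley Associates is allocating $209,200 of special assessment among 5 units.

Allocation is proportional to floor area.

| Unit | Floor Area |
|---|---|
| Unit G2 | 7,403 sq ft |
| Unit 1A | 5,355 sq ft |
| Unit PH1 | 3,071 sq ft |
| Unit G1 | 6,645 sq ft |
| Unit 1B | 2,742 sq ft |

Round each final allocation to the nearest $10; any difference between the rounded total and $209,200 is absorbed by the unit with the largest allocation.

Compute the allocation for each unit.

Total floor area = 25,216.
Unrounded shares: Unit G2 7,403/25,216 × $209,200 = 61,417.66; Unit 1A 5,355/25,216 × $209,200 = 44,426.79; Unit PH1 3,071/25,216 × $209,200 = 25,478.00; Unit G1 6,645/25,216 × $209,200 = 55,129.05; Unit 1B 2,742/25,216 × $209,200 = 22,748.51.
Rounded to nearest $10: Unit G2 $61,420; Unit 1A $44,430; Unit PH1 $25,480; Unit G1 $55,130; Unit 1B $22,750. Sum = $209,210.
Difference $209,200 − $209,210 = −$10 applied to largest allocation (Unit G2): Unit G2 becomes $61,410.

Unit G2: $61,410 | Unit 1A: $44,430 | Unit PH1: $25,480 | Unit G1: $55,130 | Unit 1B: $22,750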